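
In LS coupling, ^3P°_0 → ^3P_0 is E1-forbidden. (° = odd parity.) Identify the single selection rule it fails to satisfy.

Parity must change: odd → even — passes.
ΔS = 0: S: 1 → 1 — passes.
ΔL = 0, ±1 (not L=0↔0): L: 1 → 1, ΔL = +0 — passes.
ΔJ = 0, ±1 (not J=0↔0): J: 0 → 0, ΔJ = +0 — fails.

the J=0 ↔ J=0 exclusion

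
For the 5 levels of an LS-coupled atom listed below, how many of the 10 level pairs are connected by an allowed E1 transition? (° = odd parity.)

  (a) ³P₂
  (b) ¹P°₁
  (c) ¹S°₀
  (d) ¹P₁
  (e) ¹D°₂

3

(a)–(b): forbidden (ΔS).
(a)–(c): forbidden (ΔS, ΔJ).
(a)–(d): forbidden (parity, ΔS).
(a)–(e): forbidden (ΔS).
(b)–(c): forbidden (parity).
(b)–(d): allowed.
(b)–(e): forbidden (parity).
(c)–(d): allowed.
(c)–(e): forbidden (parity, ΔL, ΔJ).
(d)–(e): allowed.
Allowed pairs: 3 of 10.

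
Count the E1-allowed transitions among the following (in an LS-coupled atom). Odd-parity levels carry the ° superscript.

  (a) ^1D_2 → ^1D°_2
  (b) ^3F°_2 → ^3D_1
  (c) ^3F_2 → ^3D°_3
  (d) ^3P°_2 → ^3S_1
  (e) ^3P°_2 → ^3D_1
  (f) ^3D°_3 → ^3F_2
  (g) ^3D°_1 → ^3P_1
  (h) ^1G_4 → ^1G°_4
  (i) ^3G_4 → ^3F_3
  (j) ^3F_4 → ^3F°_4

(a) allowed
(b) allowed
(c) allowed
(d) allowed
(e) allowed
(f) allowed
(g) allowed
(h) allowed
(i) forbidden (parity fails)
(j) allowed
Total allowed: 9 of 10.

9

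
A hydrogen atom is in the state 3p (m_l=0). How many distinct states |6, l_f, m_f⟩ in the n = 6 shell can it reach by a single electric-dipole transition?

E1 requires Δl = ±1, so l_f ∈ {0, 2}; with 0 ≤ l_f ≤ n_f−1 = 5, the allowed l_f values are {0, 2}.
For l_f = 0: m_f ∈ {m_i−1, m_i, m_i+1} ∩ [−0, 0] = {0} → 1 state.
For l_f = 2: m_f ∈ {m_i−1, m_i, m_i+1} ∩ [−2, 2] = {-1, 0, 1} → 3 states.
Total: 4.

4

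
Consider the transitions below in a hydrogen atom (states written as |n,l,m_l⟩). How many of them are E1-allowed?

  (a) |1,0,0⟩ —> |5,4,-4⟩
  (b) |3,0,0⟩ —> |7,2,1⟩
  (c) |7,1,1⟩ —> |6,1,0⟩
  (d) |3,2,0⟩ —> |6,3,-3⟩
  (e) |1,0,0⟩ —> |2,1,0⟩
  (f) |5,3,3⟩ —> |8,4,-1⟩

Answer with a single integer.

1

(a) forbidden — Δl = +4 (E1 requires Δl = ±1); Δm_l = -4 (E1 requires Δm_l = 0, ±1)
(b) forbidden — Δl = +2 (E1 requires Δl = ±1)
(c) forbidden — Δl = +0 (E1 requires Δl = ±1)
(d) forbidden — Δm_l = -3 (E1 requires Δm_l = 0, ±1)
(e) allowed
(f) forbidden — Δm_l = -4 (E1 requires Δm_l = 0, ±1)
Total allowed: 1 of 6.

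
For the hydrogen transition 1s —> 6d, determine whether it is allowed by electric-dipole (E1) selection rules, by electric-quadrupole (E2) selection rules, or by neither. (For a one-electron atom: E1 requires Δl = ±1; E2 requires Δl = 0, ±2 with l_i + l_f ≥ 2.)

Δl = 2 − 0 = +2; l_i + l_f = 2.
E1 (Δl = ±1): not satisfied.
E2 (Δl = 0,±2, l_i+l_f ≥ 2): satisfied.

E2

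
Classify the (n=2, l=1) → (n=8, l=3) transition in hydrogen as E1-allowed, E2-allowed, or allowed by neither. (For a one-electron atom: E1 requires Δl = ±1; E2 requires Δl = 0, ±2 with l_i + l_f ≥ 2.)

Δl = 3 − 1 = +2; l_i + l_f = 4.
E1 (Δl = ±1): not satisfied.
E2 (Δl = 0,±2, l_i+l_f ≥ 2): satisfied.

E2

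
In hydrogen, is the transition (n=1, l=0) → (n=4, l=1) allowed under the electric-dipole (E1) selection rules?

allowed

Δl = 1 − 0 = +1; the E1 rule Δl = ±1 is ✓.
All E1 selection rules are satisfied.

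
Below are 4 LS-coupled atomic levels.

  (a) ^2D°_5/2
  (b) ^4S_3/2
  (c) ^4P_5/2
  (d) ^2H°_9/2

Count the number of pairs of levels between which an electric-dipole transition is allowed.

0

(a)–(b): forbidden (ΔS, ΔL).
(a)–(c): forbidden (ΔS).
(a)–(d): forbidden (parity, ΔL, ΔJ).
(b)–(c): forbidden (parity).
(b)–(d): forbidden (ΔS, ΔL, ΔJ).
(c)–(d): forbidden (ΔS, ΔL, ΔJ).
Allowed pairs: 0 of 6.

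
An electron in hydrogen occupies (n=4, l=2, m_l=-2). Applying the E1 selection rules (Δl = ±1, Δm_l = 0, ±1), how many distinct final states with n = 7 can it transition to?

E1 requires Δl = ±1, so l_f ∈ {1, 3}; with 0 ≤ l_f ≤ n_f−1 = 6, the allowed l_f values are {1, 3}.
For l_f = 1: m_f ∈ {m_i−1, m_i, m_i+1} ∩ [−1, 1] = {-1} → 1 state.
For l_f = 3: m_f ∈ {m_i−1, m_i, m_i+1} ∩ [−3, 3] = {-3, -2, -1} → 3 states.
Total: 4.

4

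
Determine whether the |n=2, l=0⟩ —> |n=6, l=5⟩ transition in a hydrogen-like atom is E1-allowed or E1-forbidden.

forbidden

Initial l = 0, final l = 5, so Δl = +5. E1 requires Δl = ±1: fails.
The transition is electric-dipole forbidden.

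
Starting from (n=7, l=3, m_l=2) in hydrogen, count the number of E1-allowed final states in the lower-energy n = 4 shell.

E1 requires Δl = ±1, so l_f ∈ {2, 4}; with 0 ≤ l_f ≤ n_f−1 = 3, the allowed l_f values are {2}.
For l_f = 2: m_f ∈ {m_i−1, m_i, m_i+1} ∩ [−2, 2] = {1, 2} → 2 states.
Total: 2.

2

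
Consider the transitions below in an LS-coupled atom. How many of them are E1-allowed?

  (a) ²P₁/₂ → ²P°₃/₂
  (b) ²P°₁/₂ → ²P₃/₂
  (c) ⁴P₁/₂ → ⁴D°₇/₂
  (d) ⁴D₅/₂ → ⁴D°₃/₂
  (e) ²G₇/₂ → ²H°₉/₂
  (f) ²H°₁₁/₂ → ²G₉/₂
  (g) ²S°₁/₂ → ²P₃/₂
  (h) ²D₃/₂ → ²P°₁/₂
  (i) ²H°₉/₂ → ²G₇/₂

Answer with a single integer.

(a) allowed
(b) allowed
(c) forbidden (ΔJ fails)
(d) allowed
(e) allowed
(f) allowed
(g) allowed
(h) allowed
(i) allowed
Total allowed: 8 of 9.

8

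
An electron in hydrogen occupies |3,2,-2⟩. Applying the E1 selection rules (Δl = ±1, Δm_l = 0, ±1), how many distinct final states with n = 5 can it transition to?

E1 requires Δl = ±1, so l_f ∈ {1, 3}; with 0 ≤ l_f ≤ n_f−1 = 4, the allowed l_f values are {1, 3}.
For l_f = 1: m_f ∈ {m_i−1, m_i, m_i+1} ∩ [−1, 1] = {-1} → 1 state.
For l_f = 3: m_f ∈ {m_i−1, m_i, m_i+1} ∩ [−3, 3] = {-3, -2, -1} → 3 states.
Total: 4.

4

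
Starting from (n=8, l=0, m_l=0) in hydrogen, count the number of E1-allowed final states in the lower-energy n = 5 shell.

3

E1 requires Δl = ±1, so l_f ∈ {-1, 1}; with 0 ≤ l_f ≤ n_f−1 = 4, the allowed l_f values are {1}.
For l_f = 1: m_f ∈ {m_i−1, m_i, m_i+1} ∩ [−1, 1] = {-1, 0, 1} → 3 states.
Total: 3.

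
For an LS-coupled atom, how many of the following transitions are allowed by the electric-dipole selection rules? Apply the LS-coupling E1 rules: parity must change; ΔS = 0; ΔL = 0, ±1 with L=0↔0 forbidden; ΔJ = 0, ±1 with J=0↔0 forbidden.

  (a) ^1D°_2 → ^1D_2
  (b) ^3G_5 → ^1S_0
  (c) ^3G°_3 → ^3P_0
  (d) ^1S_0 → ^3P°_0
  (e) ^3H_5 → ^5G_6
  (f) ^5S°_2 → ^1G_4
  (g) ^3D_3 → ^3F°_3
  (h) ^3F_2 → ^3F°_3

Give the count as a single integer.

3

(a) allowed
(b) forbidden (parity, ΔS, ΔL, ΔJ fail)
(c) forbidden (ΔL, ΔJ fail)
(d) forbidden (ΔS, ΔJ fail)
(e) forbidden (parity, ΔS fail)
(f) forbidden (ΔS, ΔL, ΔJ fail)
(g) allowed
(h) allowed
Total allowed: 3 of 8.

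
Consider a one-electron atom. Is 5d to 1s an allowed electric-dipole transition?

forbidden

Δl = 0 − 2 = -2; the E1 rule Δl = ±1 is ✗.
The transition is electric-dipole forbidden.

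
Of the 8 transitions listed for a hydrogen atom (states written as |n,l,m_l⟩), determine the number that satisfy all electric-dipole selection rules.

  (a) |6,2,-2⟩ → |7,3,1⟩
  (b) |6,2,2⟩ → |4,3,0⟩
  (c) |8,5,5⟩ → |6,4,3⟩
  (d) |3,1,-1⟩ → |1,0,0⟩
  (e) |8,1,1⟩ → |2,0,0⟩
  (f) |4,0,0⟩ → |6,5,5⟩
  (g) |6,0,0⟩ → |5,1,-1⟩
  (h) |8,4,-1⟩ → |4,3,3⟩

(a) forbidden — Δm_l = +3 (E1 requires Δm_l = 0, ±1)
(b) forbidden — Δm_l = -2 (E1 requires Δm_l = 0, ±1)
(c) forbidden — Δm_l = -2 (E1 requires Δm_l = 0, ±1)
(d) allowed
(e) allowed
(f) forbidden — Δl = +5 (E1 requires Δl = ±1); Δm_l = +5 (E1 requires Δm_l = 0, ±1)
(g) allowed
(h) forbidden — Δm_l = +4 (E1 requires Δm_l = 0, ±1)
Total allowed: 3 of 8.

3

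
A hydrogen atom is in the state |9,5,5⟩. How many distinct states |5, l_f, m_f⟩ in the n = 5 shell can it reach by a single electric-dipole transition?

E1 requires Δl = ±1, so l_f ∈ {4, 6}; with 0 ≤ l_f ≤ n_f−1 = 4, the allowed l_f values are {4}.
For l_f = 4: m_f ∈ {m_i−1, m_i, m_i+1} ∩ [−4, 4] = {4} → 1 state.
Total: 1.

1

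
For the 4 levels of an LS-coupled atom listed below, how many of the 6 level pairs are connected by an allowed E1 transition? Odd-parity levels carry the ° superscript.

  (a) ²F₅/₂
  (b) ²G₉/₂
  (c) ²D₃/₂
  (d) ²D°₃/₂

2

(a)–(b): forbidden (parity, ΔJ).
(a)–(c): forbidden (parity).
(a)–(d): allowed.
(b)–(c): forbidden (parity, ΔL, ΔJ).
(b)–(d): forbidden (ΔL, ΔJ).
(c)–(d): allowed.
Allowed pairs: 2 of 6.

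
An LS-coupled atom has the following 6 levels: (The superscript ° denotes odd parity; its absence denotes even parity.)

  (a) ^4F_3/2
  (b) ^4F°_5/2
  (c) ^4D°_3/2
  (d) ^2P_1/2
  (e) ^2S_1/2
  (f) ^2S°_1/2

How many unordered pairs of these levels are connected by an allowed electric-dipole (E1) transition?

(a)–(b): allowed.
(a)–(c): allowed.
(a)–(d): forbidden (parity, ΔS, ΔL).
(a)–(e): forbidden (parity, ΔS, ΔL).
(a)–(f): forbidden (ΔS, ΔL).
(b)–(c): forbidden (parity).
(b)–(d): forbidden (ΔS, ΔL, ΔJ).
(b)–(e): forbidden (ΔS, ΔL, ΔJ).
(b)–(f): forbidden (parity, ΔS, ΔL, ΔJ).
(c)–(d): forbidden (ΔS).
(c)–(e): forbidden (ΔS, ΔL).
(c)–(f): forbidden (parity, ΔS, ΔL).
(d)–(e): forbidden (parity).
(d)–(f): allowed.
(e)–(f): forbidden (ΔL).
Allowed pairs: 3 of 15.

3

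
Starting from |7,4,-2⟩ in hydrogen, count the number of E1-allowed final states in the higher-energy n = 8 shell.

6

E1 requires Δl = ±1, so l_f ∈ {3, 5}; with 0 ≤ l_f ≤ n_f−1 = 7, the allowed l_f values are {3, 5}.
For l_f = 3: m_f ∈ {m_i−1, m_i, m_i+1} ∩ [−3, 3] = {-3, -2, -1} → 3 states.
For l_f = 5: m_f ∈ {m_i−1, m_i, m_i+1} ∩ [−5, 5] = {-3, -2, -1} → 3 states.
Total: 6.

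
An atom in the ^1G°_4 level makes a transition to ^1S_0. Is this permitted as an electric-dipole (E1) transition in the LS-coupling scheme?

Parity must change: odd → even — ok.
ΔS = 0: S: 0 → 0 — ok.
ΔL = 0, ±1 (not L=0↔0): L: 4 → 0, ΔL = -4 — fails.
ΔJ = 0, ±1 (not J=0↔0): J: 4 → 0, ΔJ = -4 — fails.
Rule(s) violated: ΔL, ΔJ.

forbidden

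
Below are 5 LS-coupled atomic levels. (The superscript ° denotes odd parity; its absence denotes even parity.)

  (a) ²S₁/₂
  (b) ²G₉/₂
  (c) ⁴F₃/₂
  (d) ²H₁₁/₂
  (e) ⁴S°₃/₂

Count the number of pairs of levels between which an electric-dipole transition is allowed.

(a)–(b): forbidden (parity, ΔL, ΔJ).
(a)–(c): forbidden (parity, ΔS, ΔL).
(a)–(d): forbidden (parity, ΔL, ΔJ).
(a)–(e): forbidden (ΔS, ΔL).
(b)–(c): forbidden (parity, ΔS, ΔJ).
(b)–(d): forbidden (parity).
(b)–(e): forbidden (ΔS, ΔL, ΔJ).
(c)–(d): forbidden (parity, ΔS, ΔL, ΔJ).
(c)–(e): forbidden (ΔL).
(d)–(e): forbidden (ΔS, ΔL, ΔJ).
Allowed pairs: 0 of 10.

0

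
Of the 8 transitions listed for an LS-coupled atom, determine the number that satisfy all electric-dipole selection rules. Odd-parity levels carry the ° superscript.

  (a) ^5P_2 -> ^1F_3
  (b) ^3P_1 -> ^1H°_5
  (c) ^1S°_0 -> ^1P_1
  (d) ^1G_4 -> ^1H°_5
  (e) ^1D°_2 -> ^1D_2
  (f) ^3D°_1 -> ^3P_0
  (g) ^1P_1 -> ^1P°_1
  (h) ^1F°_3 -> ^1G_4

6

(a) forbidden (parity, ΔS, ΔL fail)
(b) forbidden (ΔS, ΔL, ΔJ fail)
(c) allowed
(d) allowed
(e) allowed
(f) allowed
(g) allowed
(h) allowed
Total allowed: 6 of 8.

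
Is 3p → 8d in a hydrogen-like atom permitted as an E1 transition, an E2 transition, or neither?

E1

Δl = 2 − 1 = +1; l_i + l_f = 3.
E1 (Δl = ±1): satisfied.
E2 (Δl = 0,±2, l_i+l_f ≥ 2): not satisfied.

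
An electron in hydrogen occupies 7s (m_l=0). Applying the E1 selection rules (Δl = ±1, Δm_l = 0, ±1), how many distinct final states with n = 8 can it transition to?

3

E1 requires Δl = ±1, so l_f ∈ {-1, 1}; with 0 ≤ l_f ≤ n_f−1 = 7, the allowed l_f values are {1}.
For l_f = 1: m_f ∈ {m_i−1, m_i, m_i+1} ∩ [−1, 1] = {-1, 0, 1} → 3 states.
Total: 3.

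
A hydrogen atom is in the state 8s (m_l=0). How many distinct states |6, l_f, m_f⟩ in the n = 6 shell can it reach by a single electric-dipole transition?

E1 requires Δl = ±1, so l_f ∈ {-1, 1}; with 0 ≤ l_f ≤ n_f−1 = 5, the allowed l_f values are {1}.
For l_f = 1: m_f ∈ {m_i−1, m_i, m_i+1} ∩ [−1, 1] = {-1, 0, 1} → 3 states.
Total: 3.

3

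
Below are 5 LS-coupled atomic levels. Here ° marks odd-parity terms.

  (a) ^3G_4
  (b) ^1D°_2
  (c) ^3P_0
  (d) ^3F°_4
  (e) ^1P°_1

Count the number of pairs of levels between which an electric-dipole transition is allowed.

1

(a)–(b): forbidden (ΔS, ΔL, ΔJ).
(a)–(c): forbidden (parity, ΔL, ΔJ).
(a)–(d): allowed.
(a)–(e): forbidden (ΔS, ΔL, ΔJ).
(b)–(c): forbidden (ΔS, ΔJ).
(b)–(d): forbidden (parity, ΔS, ΔJ).
(b)–(e): forbidden (parity).
(c)–(d): forbidden (ΔL, ΔJ).
(c)–(e): forbidden (ΔS).
(d)–(e): forbidden (parity, ΔS, ΔL, ΔJ).
Allowed pairs: 1 of 10.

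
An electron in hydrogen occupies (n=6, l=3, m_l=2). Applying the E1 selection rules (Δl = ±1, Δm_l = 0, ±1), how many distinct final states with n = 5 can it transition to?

E1 requires Δl = ±1, so l_f ∈ {2, 4}; with 0 ≤ l_f ≤ n_f−1 = 4, the allowed l_f values are {2, 4}.
For l_f = 2: m_f ∈ {m_i−1, m_i, m_i+1} ∩ [−2, 2] = {1, 2} → 2 states.
For l_f = 4: m_f ∈ {m_i−1, m_i, m_i+1} ∩ [−4, 4] = {1, 2, 3} → 3 states.
Total: 5.

5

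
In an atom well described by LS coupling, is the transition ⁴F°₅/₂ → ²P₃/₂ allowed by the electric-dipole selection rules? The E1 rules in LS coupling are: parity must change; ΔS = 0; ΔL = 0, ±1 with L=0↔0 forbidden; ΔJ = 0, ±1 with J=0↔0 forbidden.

forbidden

Initial level: S=3/2, L=3, J=5/2, parity odd. Final level: S=1/2, L=1, J=3/2, parity even.
Parity must change: odd → even — passes.
ΔS = 0: S: 3/2 → 1/2 — fails.
ΔL = 0, ±1 (not L=0↔0): L: 3 → 1, ΔL = -2 — fails.
ΔJ = 0, ±1 (not J=0↔0): J: 5/2 → 3/2, ΔJ = -1 — passes.
Rule(s) violated: ΔS, ΔL.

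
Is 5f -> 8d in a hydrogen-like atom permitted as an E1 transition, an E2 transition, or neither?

E1

Δl = 2 − 3 = -1; l_i + l_f = 5.
E1 (Δl = ±1): satisfied.
E2 (Δl = 0,±2, l_i+l_f ≥ 2): not satisfied.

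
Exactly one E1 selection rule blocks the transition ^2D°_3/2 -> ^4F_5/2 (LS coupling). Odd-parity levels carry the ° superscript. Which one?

the ΔS = 0 rule

Initial level: S=1/2, L=2, J=3/2, parity odd. Final level: S=3/2, L=3, J=5/2, parity even.
Parity must change: odd → even — ✓.
ΔS = 0: S: 1/2 → 3/2 — ✗.
ΔL = 0, ±1 (not L=0↔0): L: 2 → 3, ΔL = +1 — ✓.
ΔJ = 0, ±1 (not J=0↔0): J: 3/2 → 5/2, ΔJ = +1 — ✓.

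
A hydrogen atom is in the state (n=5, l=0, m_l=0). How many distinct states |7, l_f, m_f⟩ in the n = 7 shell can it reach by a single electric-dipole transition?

E1 requires Δl = ±1, so l_f ∈ {-1, 1}; with 0 ≤ l_f ≤ n_f−1 = 6, the allowed l_f values are {1}.
For l_f = 1: m_f ∈ {m_i−1, m_i, m_i+1} ∩ [−1, 1] = {-1, 0, 1} → 3 states.
Total: 3.

3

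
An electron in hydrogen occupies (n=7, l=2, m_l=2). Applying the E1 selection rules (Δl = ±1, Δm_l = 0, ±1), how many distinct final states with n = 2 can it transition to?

E1 requires Δl = ±1, so l_f ∈ {1, 3}; with 0 ≤ l_f ≤ n_f−1 = 1, the allowed l_f values are {1}.
For l_f = 1: m_f ∈ {m_i−1, m_i, m_i+1} ∩ [−1, 1] = {1} → 1 state.
Total: 1.

1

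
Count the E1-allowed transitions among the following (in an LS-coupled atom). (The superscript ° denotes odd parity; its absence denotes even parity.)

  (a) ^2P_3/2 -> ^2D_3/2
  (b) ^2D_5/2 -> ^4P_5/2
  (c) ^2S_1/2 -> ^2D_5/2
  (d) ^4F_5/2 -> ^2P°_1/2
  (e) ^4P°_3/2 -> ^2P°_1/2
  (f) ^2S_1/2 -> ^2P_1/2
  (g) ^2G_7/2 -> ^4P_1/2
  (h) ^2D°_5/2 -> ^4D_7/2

0

(a) forbidden (parity fails)
(b) forbidden (parity, ΔS fail)
(c) forbidden (parity, ΔL, ΔJ fail)
(d) forbidden (ΔS, ΔL, ΔJ fail)
(e) forbidden (parity, ΔS fail)
(f) forbidden (parity fails)
(g) forbidden (parity, ΔS, ΔL, ΔJ fail)
(h) forbidden (ΔS fails)
Total allowed: 0 of 8.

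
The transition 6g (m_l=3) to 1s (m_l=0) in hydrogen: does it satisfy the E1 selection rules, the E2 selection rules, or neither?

Δl = 0 − 4 = -4; l_i + l_f = 4.
Δm_l = -3.
E1 (Δl = ±1, |Δm_l| ≤ 1): not satisfied.
E2 (Δl = 0,±2, l_i+l_f ≥ 2, |Δm_l| ≤ 2): not satisfied.

neither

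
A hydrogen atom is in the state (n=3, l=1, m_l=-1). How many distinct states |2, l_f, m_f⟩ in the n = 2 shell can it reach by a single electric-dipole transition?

1

E1 requires Δl = ±1, so l_f ∈ {0, 2}; with 0 ≤ l_f ≤ n_f−1 = 1, the allowed l_f values are {0}.
For l_f = 0: m_f ∈ {m_i−1, m_i, m_i+1} ∩ [−0, 0] = {0} → 1 state.
Total: 1.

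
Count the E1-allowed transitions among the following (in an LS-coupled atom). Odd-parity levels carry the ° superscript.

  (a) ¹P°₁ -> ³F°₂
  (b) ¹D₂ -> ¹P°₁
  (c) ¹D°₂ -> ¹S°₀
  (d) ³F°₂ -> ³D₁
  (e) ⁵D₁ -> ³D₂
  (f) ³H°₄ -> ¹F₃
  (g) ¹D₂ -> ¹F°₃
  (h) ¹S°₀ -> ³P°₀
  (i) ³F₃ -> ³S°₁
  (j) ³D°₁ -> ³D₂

(a) forbidden (parity, ΔS, ΔL fail)
(b) allowed
(c) forbidden (parity, ΔL, ΔJ fail)
(d) allowed
(e) forbidden (parity, ΔS fail)
(f) forbidden (ΔS, ΔL fail)
(g) allowed
(h) forbidden (parity, ΔS, ΔJ fail)
(i) forbidden (ΔL, ΔJ fail)
(j) allowed
Total allowed: 4 of 10.

4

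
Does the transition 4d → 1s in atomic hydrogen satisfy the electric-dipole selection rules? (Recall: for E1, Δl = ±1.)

forbidden

Initial l = 2, final l = 0, so Δl = -2. E1 requires Δl = ±1: fails.
The transition is electric-dipole forbidden.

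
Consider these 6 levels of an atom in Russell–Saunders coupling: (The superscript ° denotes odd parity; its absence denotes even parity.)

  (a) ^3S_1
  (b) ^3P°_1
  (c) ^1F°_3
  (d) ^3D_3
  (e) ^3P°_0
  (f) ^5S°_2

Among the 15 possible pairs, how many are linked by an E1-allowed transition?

2

(a)–(b): allowed.
(a)–(c): forbidden (ΔS, ΔL, ΔJ).
(a)–(d): forbidden (parity, ΔL, ΔJ).
(a)–(e): allowed.
(a)–(f): forbidden (ΔS, ΔL).
(b)–(c): forbidden (parity, ΔS, ΔL, ΔJ).
(b)–(d): forbidden (ΔJ).
(b)–(e): forbidden (parity).
(b)–(f): forbidden (parity, ΔS).
(c)–(d): forbidden (ΔS).
(c)–(e): forbidden (parity, ΔS, ΔL, ΔJ).
(c)–(f): forbidden (parity, ΔS, ΔL).
(d)–(e): forbidden (ΔJ).
(d)–(f): forbidden (ΔS, ΔL).
(e)–(f): forbidden (parity, ΔS, ΔJ).
Allowed pairs: 2 of 15.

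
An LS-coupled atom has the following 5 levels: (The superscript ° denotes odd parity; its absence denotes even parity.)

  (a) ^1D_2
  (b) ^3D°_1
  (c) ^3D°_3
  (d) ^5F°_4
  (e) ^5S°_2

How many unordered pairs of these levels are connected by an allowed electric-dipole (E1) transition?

(a)–(b): forbidden (ΔS).
(a)–(c): forbidden (ΔS).
(a)–(d): forbidden (ΔS, ΔJ).
(a)–(e): forbidden (ΔS, ΔL).
(b)–(c): forbidden (parity, ΔJ).
(b)–(d): forbidden (parity, ΔS, ΔJ).
(b)–(e): forbidden (parity, ΔS, ΔL).
(c)–(d): forbidden (parity, ΔS).
(c)–(e): forbidden (parity, ΔS, ΔL).
(d)–(e): forbidden (parity, ΔL, ΔJ).
Allowed pairs: 0 of 10.

0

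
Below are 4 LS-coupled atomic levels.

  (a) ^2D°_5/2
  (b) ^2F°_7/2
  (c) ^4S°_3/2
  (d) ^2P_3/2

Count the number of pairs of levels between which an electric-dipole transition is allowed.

1

(a)–(b): forbidden (parity).
(a)–(c): forbidden (parity, ΔS, ΔL).
(a)–(d): allowed.
(b)–(c): forbidden (parity, ΔS, ΔL, ΔJ).
(b)–(d): forbidden (ΔL, ΔJ).
(c)–(d): forbidden (ΔS).
Allowed pairs: 1 of 6.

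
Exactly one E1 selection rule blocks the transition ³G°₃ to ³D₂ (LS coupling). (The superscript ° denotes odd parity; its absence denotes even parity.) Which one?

Parity must change: odd → even — satisfied.
ΔS = 0: S: 1 → 1 — satisfied.
ΔL = 0, ±1 (not L=0↔0): L: 4 → 2, ΔL = -2 — violated.
ΔJ = 0, ±1 (not J=0↔0): J: 3 → 2, ΔJ = -1 — satisfied.

the ΔL = 0, ±1 rule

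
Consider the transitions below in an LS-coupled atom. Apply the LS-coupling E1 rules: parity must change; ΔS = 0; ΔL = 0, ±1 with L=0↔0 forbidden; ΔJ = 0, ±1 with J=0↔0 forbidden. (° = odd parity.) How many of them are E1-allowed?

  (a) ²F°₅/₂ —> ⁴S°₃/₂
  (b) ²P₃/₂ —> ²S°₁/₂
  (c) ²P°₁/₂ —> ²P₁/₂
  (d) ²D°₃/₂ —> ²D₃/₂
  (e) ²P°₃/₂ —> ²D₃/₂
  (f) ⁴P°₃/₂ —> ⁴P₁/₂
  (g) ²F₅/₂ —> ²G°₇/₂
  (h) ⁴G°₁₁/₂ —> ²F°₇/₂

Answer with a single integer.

(a) forbidden (parity, ΔS, ΔL fail)
(b) allowed
(c) allowed
(d) allowed
(e) allowed
(f) allowed
(g) allowed
(h) forbidden (parity, ΔS, ΔJ fail)
Total allowed: 6 of 8.

6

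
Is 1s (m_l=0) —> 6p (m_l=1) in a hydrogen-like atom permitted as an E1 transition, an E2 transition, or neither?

E1

Δl = 1 − 0 = +1; l_i + l_f = 1.
Δm_l = +1.
E1 (Δl = ±1, |Δm_l| ≤ 1): satisfied.
E2 (Δl = 0,±2, l_i+l_f ≥ 2, |Δm_l| ≤ 2): not satisfied.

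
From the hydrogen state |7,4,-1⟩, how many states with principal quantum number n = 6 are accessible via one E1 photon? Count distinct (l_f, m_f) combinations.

E1 requires Δl = ±1, so l_f ∈ {3, 5}; with 0 ≤ l_f ≤ n_f−1 = 5, the allowed l_f values are {3, 5}.
For l_f = 3: m_f ∈ {m_i−1, m_i, m_i+1} ∩ [−3, 3] = {-2, -1, 0} → 3 states.
For l_f = 5: m_f ∈ {m_i−1, m_i, m_i+1} ∩ [−5, 5] = {-2, -1, 0} → 3 states.
Total: 6.

6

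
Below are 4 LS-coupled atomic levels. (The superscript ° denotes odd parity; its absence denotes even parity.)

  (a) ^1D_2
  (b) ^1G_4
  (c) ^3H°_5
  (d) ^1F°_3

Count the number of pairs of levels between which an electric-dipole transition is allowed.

(a)–(b): forbidden (parity, ΔL, ΔJ).
(a)–(c): forbidden (ΔS, ΔL, ΔJ).
(a)–(d): allowed.
(b)–(c): forbidden (ΔS).
(b)–(d): allowed.
(c)–(d): forbidden (parity, ΔS, ΔL, ΔJ).
Allowed pairs: 2 of 6.

2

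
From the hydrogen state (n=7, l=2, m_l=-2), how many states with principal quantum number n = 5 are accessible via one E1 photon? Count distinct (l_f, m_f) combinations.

4

E1 requires Δl = ±1, so l_f ∈ {1, 3}; with 0 ≤ l_f ≤ n_f−1 = 4, the allowed l_f values are {1, 3}.
For l_f = 1: m_f ∈ {m_i−1, m_i, m_i+1} ∩ [−1, 1] = {-1} → 1 state.
For l_f = 3: m_f ∈ {m_i−1, m_i, m_i+1} ∩ [−3, 3] = {-3, -2, -1} → 3 states.
Total: 4.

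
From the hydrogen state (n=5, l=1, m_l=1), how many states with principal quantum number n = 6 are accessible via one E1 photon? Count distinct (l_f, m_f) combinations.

E1 requires Δl = ±1, so l_f ∈ {0, 2}; with 0 ≤ l_f ≤ n_f−1 = 5, the allowed l_f values are {0, 2}.
For l_f = 0: m_f ∈ {m_i−1, m_i, m_i+1} ∩ [−0, 0] = {0} → 1 state.
For l_f = 2: m_f ∈ {m_i−1, m_i, m_i+1} ∩ [−2, 2] = {0, 1, 2} → 3 states.
Total: 4.

4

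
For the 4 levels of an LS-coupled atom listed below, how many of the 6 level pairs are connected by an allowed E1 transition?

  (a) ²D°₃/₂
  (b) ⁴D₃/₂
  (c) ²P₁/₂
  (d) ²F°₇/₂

(a)–(b): forbidden (ΔS).
(a)–(c): allowed.
(a)–(d): forbidden (parity, ΔJ).
(b)–(c): forbidden (parity, ΔS).
(b)–(d): forbidden (ΔS, ΔJ).
(c)–(d): forbidden (ΔL, ΔJ).
Allowed pairs: 1 of 6.

1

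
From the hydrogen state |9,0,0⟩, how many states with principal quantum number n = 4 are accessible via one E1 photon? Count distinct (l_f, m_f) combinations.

3

E1 requires Δl = ±1, so l_f ∈ {-1, 1}; with 0 ≤ l_f ≤ n_f−1 = 3, the allowed l_f values are {1}.
For l_f = 1: m_f ∈ {m_i−1, m_i, m_i+1} ∩ [−1, 1] = {-1, 0, 1} → 3 states.
Total: 3.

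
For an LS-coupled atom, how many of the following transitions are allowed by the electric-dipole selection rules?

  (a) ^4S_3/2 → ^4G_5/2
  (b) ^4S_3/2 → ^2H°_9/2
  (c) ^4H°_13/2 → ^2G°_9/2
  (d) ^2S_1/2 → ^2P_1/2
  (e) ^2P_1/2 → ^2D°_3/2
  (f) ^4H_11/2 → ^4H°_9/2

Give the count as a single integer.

2

(a) forbidden (parity, ΔL fail)
(b) forbidden (ΔS, ΔL, ΔJ fail)
(c) forbidden (parity, ΔS, ΔJ fail)
(d) forbidden (parity fails)
(e) allowed
(f) allowed
Total allowed: 2 of 6.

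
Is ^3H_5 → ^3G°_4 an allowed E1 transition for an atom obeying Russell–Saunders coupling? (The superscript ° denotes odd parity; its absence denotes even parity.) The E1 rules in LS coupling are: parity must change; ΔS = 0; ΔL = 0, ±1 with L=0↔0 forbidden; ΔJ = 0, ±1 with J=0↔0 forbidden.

allowed

Reading off the term symbols: S 1→1, L 5→4, J 5→4, parity even→odd.
ΔS = 0: S: 1 → 1 — ok.
ΔJ = 0, ±1 (not J=0↔0): J: 5 → 4, ΔJ = -1 — ok.
Parity must change: even → odd — ok.
ΔL = 0, ±1 (not L=0↔0): L: 5 → 4, ΔL = -1 — ok.
All four E1 rules are satisfied.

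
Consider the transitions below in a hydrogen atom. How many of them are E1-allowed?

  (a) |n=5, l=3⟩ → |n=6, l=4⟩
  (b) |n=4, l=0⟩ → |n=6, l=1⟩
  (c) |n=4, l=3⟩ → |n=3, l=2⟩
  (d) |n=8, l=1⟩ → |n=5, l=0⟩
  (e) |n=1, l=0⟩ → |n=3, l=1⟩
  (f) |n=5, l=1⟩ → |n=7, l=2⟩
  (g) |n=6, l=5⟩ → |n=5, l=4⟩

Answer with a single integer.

7

(a) allowed
(b) allowed
(c) allowed
(d) allowed
(e) allowed
(f) allowed
(g) allowed
Total allowed: 7 of 7.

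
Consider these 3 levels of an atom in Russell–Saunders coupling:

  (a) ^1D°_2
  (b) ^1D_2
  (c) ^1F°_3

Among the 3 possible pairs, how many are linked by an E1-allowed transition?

(a)–(b): allowed.
(a)–(c): forbidden (parity).
(b)–(c): allowed.
Allowed pairs: 2 of 3.

2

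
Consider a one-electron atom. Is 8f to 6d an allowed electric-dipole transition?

allowed

Δl = 2 − 3 = -1; the E1 rule Δl = ±1 is passes.
All E1 selection rules are satisfied.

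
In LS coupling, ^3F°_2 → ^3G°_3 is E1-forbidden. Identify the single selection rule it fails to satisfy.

Reading off the term symbols: S 1→1, L 3→4, J 2→3, parity odd→odd.
Parity must change: odd → odd — ✗.
ΔS = 0: S: 1 → 1 — ✓.
ΔL = 0, ±1 (not L=0↔0): L: 3 → 4, ΔL = +1 — ✓.
ΔJ = 0, ±1 (not J=0↔0): J: 2 → 3, ΔJ = +1 — ✓.

parity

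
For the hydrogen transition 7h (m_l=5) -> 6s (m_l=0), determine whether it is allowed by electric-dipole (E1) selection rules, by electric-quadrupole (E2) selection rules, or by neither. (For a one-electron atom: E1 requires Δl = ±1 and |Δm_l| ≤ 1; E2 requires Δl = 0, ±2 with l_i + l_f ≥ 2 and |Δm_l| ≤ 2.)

Δl = 0 − 5 = -5; l_i + l_f = 5.
Δm_l = -5.
E1 (Δl = ±1, |Δm_l| ≤ 1): not satisfied.
E2 (Δl = 0,±2, l_i+l_f ≥ 2, |Δm_l| ≤ 2): not satisfied.

neither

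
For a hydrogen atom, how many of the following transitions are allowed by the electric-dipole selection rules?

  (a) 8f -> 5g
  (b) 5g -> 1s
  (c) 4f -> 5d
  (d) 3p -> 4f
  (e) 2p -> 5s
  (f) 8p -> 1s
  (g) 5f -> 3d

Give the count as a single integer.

(a) allowed
(b) forbidden — Δl = -4 (E1 requires Δl = ±1)
(c) allowed
(d) forbidden — Δl = +2 (E1 requires Δl = ±1)
(e) allowed
(f) allowed
(g) allowed
Total allowed: 5 of 7.

5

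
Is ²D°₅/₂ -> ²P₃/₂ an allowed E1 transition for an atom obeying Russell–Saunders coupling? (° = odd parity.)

allowed

Parity must change: odd → even — satisfied.
ΔL = 0, ±1 (not L=0↔0): L: 2 → 1, ΔL = -1 — satisfied.
ΔJ = 0, ±1 (not J=0↔0): J: 5/2 → 3/2, ΔJ = -1 — satisfied.
ΔS = 0: S: 1/2 → 1/2 — satisfied.
All four E1 rules are satisfied.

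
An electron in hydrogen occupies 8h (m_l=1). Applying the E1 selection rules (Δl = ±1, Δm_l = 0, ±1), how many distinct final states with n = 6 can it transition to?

3

E1 requires Δl = ±1, so l_f ∈ {4, 6}; with 0 ≤ l_f ≤ n_f−1 = 5, the allowed l_f values are {4}.
For l_f = 4: m_f ∈ {m_i−1, m_i, m_i+1} ∩ [−4, 4] = {0, 1, 2} → 3 states.
Total: 3.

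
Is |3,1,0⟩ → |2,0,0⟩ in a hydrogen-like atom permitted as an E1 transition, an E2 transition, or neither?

Δl = 0 − 1 = -1; l_i + l_f = 1.
Δm_l = +0.
E1 (Δl = ±1, |Δm_l| ≤ 1): satisfied.
E2 (Δl = 0,±2, l_i+l_f ≥ 2, |Δm_l| ≤ 2): not satisfied.

E1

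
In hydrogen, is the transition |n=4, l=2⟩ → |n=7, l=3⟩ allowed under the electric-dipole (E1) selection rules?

allowed

l: 2 → 3 (Δl = +1). Δl = ±1 passes.
All E1 selection rules are satisfied.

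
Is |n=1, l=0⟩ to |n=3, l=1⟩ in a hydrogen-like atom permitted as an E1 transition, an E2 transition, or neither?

Δl = 1 − 0 = +1; l_i + l_f = 1.
E1 (Δl = ±1): satisfied.
E2 (Δl = 0,±2, l_i+l_f ≥ 2): not satisfied.

E1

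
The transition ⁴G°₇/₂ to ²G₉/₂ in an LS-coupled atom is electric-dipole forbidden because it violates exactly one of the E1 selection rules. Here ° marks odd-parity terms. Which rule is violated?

the ΔS = 0 rule

Initial level: S=3/2, L=4, J=7/2, parity odd. Final level: S=1/2, L=4, J=9/2, parity even.
Parity must change: odd → even — satisfied.
ΔS = 0: S: 3/2 → 1/2 — violated.
ΔL = 0, ±1 (not L=0↔0): L: 4 → 4, ΔL = +0 — satisfied.
ΔJ = 0, ±1 (not J=0↔0): J: 7/2 → 9/2, ΔJ = +1 — satisfied.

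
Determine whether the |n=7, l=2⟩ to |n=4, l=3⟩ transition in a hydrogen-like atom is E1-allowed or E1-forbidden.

Initial l = 2, final l = 3, so Δl = +1. E1 requires Δl = ±1: passes.
All E1 selection rules are satisfied.

allowed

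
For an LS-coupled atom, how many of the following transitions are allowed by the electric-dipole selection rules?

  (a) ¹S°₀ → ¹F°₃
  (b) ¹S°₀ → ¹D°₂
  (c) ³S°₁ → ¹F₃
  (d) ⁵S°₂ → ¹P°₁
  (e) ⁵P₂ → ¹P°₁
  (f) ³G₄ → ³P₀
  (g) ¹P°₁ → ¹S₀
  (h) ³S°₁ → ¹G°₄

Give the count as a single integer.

1

(a) forbidden (parity, ΔL, ΔJ fail)
(b) forbidden (parity, ΔL, ΔJ fail)
(c) forbidden (ΔS, ΔL, ΔJ fail)
(d) forbidden (parity, ΔS fail)
(e) forbidden (ΔS fails)
(f) forbidden (parity, ΔL, ΔJ fail)
(g) allowed
(h) forbidden (parity, ΔS, ΔL, ΔJ fail)
Total allowed: 1 of 8.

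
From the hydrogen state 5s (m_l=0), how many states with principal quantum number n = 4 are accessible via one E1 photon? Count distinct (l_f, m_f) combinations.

E1 requires Δl = ±1, so l_f ∈ {-1, 1}; with 0 ≤ l_f ≤ n_f−1 = 3, the allowed l_f values are {1}.
For l_f = 1: m_f ∈ {m_i−1, m_i, m_i+1} ∩ [−1, 1] = {-1, 0, 1} → 3 states.
Total: 3.

3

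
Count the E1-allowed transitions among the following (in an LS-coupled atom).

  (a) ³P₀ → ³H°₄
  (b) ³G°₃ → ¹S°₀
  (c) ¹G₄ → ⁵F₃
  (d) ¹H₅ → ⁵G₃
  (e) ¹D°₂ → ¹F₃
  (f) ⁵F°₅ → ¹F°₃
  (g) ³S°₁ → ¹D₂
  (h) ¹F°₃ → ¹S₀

(a) forbidden (ΔL, ΔJ fail)
(b) forbidden (parity, ΔS, ΔL, ΔJ fail)
(c) forbidden (parity, ΔS fail)
(d) forbidden (parity, ΔS, ΔJ fail)
(e) allowed
(f) forbidden (parity, ΔS, ΔJ fail)
(g) forbidden (ΔS, ΔL fail)
(h) forbidden (ΔL, ΔJ fail)
Total allowed: 1 of 8.

1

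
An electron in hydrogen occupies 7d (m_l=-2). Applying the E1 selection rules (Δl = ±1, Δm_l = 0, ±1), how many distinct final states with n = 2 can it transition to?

E1 requires Δl = ±1, so l_f ∈ {1, 3}; with 0 ≤ l_f ≤ n_f−1 = 1, the allowed l_f values are {1}.
For l_f = 1: m_f ∈ {m_i−1, m_i, m_i+1} ∩ [−1, 1] = {-1} → 1 state.
Total: 1.

1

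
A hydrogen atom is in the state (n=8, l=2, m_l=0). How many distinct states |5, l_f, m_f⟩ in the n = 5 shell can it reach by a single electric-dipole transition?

E1 requires Δl = ±1, so l_f ∈ {1, 3}; with 0 ≤ l_f ≤ n_f−1 = 4, the allowed l_f values are {1, 3}.
For l_f = 1: m_f ∈ {m_i−1, m_i, m_i+1} ∩ [−1, 1] = {-1, 0, 1} → 3 states.
For l_f = 3: m_f ∈ {m_i−1, m_i, m_i+1} ∩ [−3, 3] = {-1, 0, 1} → 3 states.
Total: 6.

6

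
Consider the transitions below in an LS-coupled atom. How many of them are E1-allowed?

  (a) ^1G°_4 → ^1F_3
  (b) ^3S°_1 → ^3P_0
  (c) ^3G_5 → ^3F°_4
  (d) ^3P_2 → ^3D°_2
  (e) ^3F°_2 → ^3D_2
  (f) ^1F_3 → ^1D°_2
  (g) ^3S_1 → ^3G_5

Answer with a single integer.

(a) allowed
(b) allowed
(c) allowed
(d) allowed
(e) allowed
(f) allowed
(g) forbidden (parity, ΔL, ΔJ fail)
Total allowed: 6 of 7.

6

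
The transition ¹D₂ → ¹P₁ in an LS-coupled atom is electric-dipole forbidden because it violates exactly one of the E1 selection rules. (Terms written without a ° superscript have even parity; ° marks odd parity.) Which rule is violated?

ΔJ = 0, ±1 (not J=0↔0): J: 2 → 1, ΔJ = -1 — ✓.
ΔS = 0: S: 0 → 0 — ✓.
Parity must change: even → even — ✗.
ΔL = 0, ±1 (not L=0↔0): L: 2 → 1, ΔL = -1 — ✓.

parity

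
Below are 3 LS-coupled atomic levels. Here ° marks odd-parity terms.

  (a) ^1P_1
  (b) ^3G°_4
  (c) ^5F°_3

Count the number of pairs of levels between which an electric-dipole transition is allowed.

(a)–(b): forbidden (ΔS, ΔL, ΔJ).
(a)–(c): forbidden (ΔS, ΔL, ΔJ).
(b)–(c): forbidden (parity, ΔS).
Allowed pairs: 0 of 3.

0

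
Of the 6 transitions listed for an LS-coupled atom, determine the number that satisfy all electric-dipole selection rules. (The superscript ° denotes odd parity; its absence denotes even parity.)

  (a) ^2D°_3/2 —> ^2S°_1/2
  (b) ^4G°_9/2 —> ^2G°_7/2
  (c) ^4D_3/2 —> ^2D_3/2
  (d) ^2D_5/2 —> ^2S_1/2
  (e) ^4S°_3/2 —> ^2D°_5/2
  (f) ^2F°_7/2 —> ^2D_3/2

0

(a) forbidden (parity, ΔL fail)
(b) forbidden (parity, ΔS fail)
(c) forbidden (parity, ΔS fail)
(d) forbidden (parity, ΔL, ΔJ fail)
(e) forbidden (parity, ΔS, ΔL fail)
(f) forbidden (ΔJ fails)
Total allowed: 0 of 6.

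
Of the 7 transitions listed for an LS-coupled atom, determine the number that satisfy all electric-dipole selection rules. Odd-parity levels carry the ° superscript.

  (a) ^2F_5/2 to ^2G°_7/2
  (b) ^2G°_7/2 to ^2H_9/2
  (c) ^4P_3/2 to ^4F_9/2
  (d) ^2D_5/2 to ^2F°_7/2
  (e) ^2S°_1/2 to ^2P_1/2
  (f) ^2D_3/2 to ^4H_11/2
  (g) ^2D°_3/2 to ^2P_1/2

(a) allowed
(b) allowed
(c) forbidden (parity, ΔL, ΔJ fail)
(d) allowed
(e) allowed
(f) forbidden (parity, ΔS, ΔL, ΔJ fail)
(g) allowed
Total allowed: 5 of 7.

5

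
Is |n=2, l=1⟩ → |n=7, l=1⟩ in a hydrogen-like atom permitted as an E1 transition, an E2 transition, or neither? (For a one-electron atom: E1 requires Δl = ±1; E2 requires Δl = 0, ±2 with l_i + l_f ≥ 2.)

Δl = 1 − 1 = +0; l_i + l_f = 2.
E1 (Δl = ±1): not satisfied.
E2 (Δl = 0,±2, l_i+l_f ≥ 2): satisfied.

E2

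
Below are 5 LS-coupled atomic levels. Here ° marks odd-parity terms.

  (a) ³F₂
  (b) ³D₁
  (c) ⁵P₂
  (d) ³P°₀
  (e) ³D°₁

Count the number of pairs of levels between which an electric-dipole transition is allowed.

(a)–(b): forbidden (parity).
(a)–(c): forbidden (parity, ΔS, ΔL).
(a)–(d): forbidden (ΔL, ΔJ).
(a)–(e): allowed.
(b)–(c): forbidden (parity, ΔS).
(b)–(d): allowed.
(b)–(e): allowed.
(c)–(d): forbidden (ΔS, ΔJ).
(c)–(e): forbidden (ΔS).
(d)–(e): forbidden (parity).
Allowed pairs: 3 of 10.

3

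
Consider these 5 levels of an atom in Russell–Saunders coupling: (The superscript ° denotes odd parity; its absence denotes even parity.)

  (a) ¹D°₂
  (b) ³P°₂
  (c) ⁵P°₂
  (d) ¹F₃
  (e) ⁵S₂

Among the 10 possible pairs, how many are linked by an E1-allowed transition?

(a)–(b): forbidden (parity, ΔS).
(a)–(c): forbidden (parity, ΔS).
(a)–(d): allowed.
(a)–(e): forbidden (ΔS, ΔL).
(b)–(c): forbidden (parity, ΔS).
(b)–(d): forbidden (ΔS, ΔL).
(b)–(e): forbidden (ΔS).
(c)–(d): forbidden (ΔS, ΔL).
(c)–(e): allowed.
(d)–(e): forbidden (parity, ΔS, ΔL).
Allowed pairs: 2 of 10.

2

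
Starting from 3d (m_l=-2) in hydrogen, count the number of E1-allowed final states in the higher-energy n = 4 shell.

4

E1 requires Δl = ±1, so l_f ∈ {1, 3}; with 0 ≤ l_f ≤ n_f−1 = 3, the allowed l_f values are {1, 3}.
For l_f = 1: m_f ∈ {m_i−1, m_i, m_i+1} ∩ [−1, 1] = {-1} → 1 state.
For l_f = 3: m_f ∈ {m_i−1, m_i, m_i+1} ∩ [−3, 3] = {-3, -2, -1} → 3 states.
Total: 4.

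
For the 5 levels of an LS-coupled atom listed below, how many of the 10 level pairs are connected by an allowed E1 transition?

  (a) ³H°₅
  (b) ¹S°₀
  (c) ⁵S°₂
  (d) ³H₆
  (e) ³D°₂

(a)–(b): forbidden (parity, ΔS, ΔL, ΔJ).
(a)–(c): forbidden (parity, ΔS, ΔL, ΔJ).
(a)–(d): allowed.
(a)–(e): forbidden (parity, ΔL, ΔJ).
(b)–(c): forbidden (parity, ΔS, ΔL, ΔJ).
(b)–(d): forbidden (ΔS, ΔL, ΔJ).
(b)–(e): forbidden (parity, ΔS, ΔL, ΔJ).
(c)–(d): forbidden (ΔS, ΔL, ΔJ).
(c)–(e): forbidden (parity, ΔS, ΔL).
(d)–(e): forbidden (ΔL, ΔJ).
Allowed pairs: 1 of 10.

1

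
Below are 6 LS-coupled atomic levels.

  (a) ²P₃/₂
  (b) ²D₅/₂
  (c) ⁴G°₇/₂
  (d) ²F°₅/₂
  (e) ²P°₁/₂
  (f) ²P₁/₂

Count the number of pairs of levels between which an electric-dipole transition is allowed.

3

(a)–(b): forbidden (parity).
(a)–(c): forbidden (ΔS, ΔL, ΔJ).
(a)–(d): forbidden (ΔL).
(a)–(e): allowed.
(a)–(f): forbidden (parity).
(b)–(c): forbidden (ΔS, ΔL).
(b)–(d): allowed.
(b)–(e): forbidden (ΔJ).
(b)–(f): forbidden (parity, ΔJ).
(c)–(d): forbidden (parity, ΔS).
(c)–(e): forbidden (parity, ΔS, ΔL, ΔJ).
(c)–(f): forbidden (ΔS, ΔL, ΔJ).
(d)–(e): forbidden (parity, ΔL, ΔJ).
(d)–(f): forbidden (ΔL, ΔJ).
(e)–(f): allowed.
Allowed pairs: 3 of 15.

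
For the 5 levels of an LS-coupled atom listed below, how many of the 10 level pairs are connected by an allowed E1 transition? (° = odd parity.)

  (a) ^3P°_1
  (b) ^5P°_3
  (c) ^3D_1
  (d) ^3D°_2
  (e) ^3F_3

3

(a)–(b): forbidden (parity, ΔS, ΔJ).
(a)–(c): allowed.
(a)–(d): forbidden (parity).
(a)–(e): forbidden (ΔL, ΔJ).
(b)–(c): forbidden (ΔS, ΔJ).
(b)–(d): forbidden (parity, ΔS).
(b)–(e): forbidden (ΔS, ΔL).
(c)–(d): allowed.
(c)–(e): forbidden (parity, ΔJ).
(d)–(e): allowed.
Allowed pairs: 3 of 10.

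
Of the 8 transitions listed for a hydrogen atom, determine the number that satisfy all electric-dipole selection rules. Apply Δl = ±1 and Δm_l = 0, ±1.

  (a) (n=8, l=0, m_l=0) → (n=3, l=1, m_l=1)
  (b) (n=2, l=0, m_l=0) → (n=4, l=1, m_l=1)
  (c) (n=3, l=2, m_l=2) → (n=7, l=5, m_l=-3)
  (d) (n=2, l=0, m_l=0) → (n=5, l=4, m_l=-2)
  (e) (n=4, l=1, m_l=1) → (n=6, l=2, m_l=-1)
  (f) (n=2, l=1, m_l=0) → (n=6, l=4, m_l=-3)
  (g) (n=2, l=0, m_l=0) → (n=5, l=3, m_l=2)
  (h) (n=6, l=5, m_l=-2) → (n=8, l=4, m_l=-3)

3

(a) allowed
(b) allowed
(c) forbidden — Δl = +3 (E1 requires Δl = ±1); Δm_l = -5 (E1 requires Δm_l = 0, ±1)
(d) forbidden — Δl = +4 (E1 requires Δl = ±1); Δm_l = -2 (E1 requires Δm_l = 0, ±1)
(e) forbidden — Δm_l = -2 (E1 requires Δm_l = 0, ±1)
(f) forbidden — Δl = +3 (E1 requires Δl = ±1); Δm_l = -3 (E1 requires Δm_l = 0, ±1)
(g) forbidden — Δl = +3 (E1 requires Δl = ±1); Δm_l = +2 (E1 requires Δm_l = 0, ±1)
(h) allowed
Total allowed: 3 of 8.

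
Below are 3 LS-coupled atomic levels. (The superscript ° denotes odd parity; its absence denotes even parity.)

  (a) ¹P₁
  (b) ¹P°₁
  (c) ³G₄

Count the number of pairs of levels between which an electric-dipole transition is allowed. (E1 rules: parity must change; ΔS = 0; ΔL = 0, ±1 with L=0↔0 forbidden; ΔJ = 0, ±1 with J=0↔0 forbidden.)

(a)–(b): allowed.
(a)–(c): forbidden (parity, ΔS, ΔL, ΔJ).
(b)–(c): forbidden (ΔS, ΔL, ΔJ).
Allowed pairs: 1 of 3.

1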